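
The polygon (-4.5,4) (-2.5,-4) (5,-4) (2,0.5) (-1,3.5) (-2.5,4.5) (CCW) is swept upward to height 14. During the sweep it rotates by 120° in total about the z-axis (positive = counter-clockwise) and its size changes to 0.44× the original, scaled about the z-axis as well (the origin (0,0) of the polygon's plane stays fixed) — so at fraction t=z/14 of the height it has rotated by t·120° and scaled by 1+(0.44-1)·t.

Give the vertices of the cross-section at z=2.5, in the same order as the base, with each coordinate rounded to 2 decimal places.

t = z/height = 2.5/14 = 0.178571
s = 1 + (scale-1)·z/height = 1 + (0.44-1)·2.5/14 = 0.900000
θ = twist·z/height = 120°·2.5/14 = 21.4286° = 0.373999 rad
cos θ = 0.930874, sin θ = 0.365341 (intermediates below are computed at full precision and shown rounded to 5 d.p.)
v1: (-4.5,4) → rotate → (-5.65030,2.07946) → ×s → (-5.08527,1.87151) → (-5.09,1.87)
v2: (-2.5,-4) → rotate → (-0.86582,-4.63685) → ×s → (-0.77924,-4.17316) → (-0.78,-4.17)
v3: (5,-4) → rotate → (6.11573,-1.89679) → ×s → (5.50416,-1.70711) → (5.50,-1.71)
v4: (2,0.5) → rotate → (1.67908,1.19612) → ×s → (1.51117,1.07651) → (1.51,1.08)
v5: (-1,3.5) → rotate → (-2.20957,2.89272) → ×s → (-1.98861,2.60345) → (-1.99,2.60)
v6: (-2.5,4.5) → rotate → (-3.97122,3.27558) → ×s → (-3.57410,2.94802) → (-3.57,2.95)

Cross-section at z=2.5: (-5.09,1.87) (-0.78,-4.17) (5.50,-1.71) (1.51,1.08) (-1.99,2.60) (-3.57,2.95)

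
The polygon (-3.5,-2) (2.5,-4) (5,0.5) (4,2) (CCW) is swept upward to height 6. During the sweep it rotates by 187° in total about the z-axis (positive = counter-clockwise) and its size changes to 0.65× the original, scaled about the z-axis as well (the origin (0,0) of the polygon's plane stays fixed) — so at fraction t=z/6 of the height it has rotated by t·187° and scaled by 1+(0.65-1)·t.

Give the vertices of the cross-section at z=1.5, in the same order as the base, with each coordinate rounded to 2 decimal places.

t = z/height = 1.5/6 = 0.25
s = 1 + (scale-1)·z/height = 1 + (0.65-1)·1.5/6 = 0.912500
θ = twist·z/height = 187°·1.5/6 = 46.7500° = 0.815941 rad
cos θ = 0.685183, sin θ = 0.728371 (intermediates below are computed at full precision and shown rounded to 5 d.p.)
v1: (-3.5,-2) → rotate → (-0.94140,-3.91966) → ×s → (-0.85903,-3.57669) → (-0.86,-3.58)
v2: (2.5,-4) → rotate → (4.62644,-0.91980) → ×s → (4.22163,-0.83932) → (4.22,-0.84)
v3: (5,0.5) → rotate → (3.06173,3.98445) → ×s → (2.79383,3.63581) → (2.79,3.64)
v4: (4,2) → rotate → (1.28399,4.28385) → ×s → (1.17164,3.90901) → (1.17,3.91)

Cross-section at z=1.5: (-0.86,-3.58) (4.22,-0.84) (2.79,3.64) (1.17,3.91)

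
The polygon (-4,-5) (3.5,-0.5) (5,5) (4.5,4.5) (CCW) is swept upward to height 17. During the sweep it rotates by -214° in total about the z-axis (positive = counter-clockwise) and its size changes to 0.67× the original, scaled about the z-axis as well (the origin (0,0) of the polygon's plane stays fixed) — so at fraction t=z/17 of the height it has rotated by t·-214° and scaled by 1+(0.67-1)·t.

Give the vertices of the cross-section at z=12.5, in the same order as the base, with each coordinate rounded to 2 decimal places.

Cross-section at z=12.5: (1.34,4.66) (-2.59,-0.67) (-2.04,-4.95) (-1.83,-4.46)

t = z/height = 12.5/17 = 0.735294
s = 1 + (scale-1)·z/height = 1 + (0.67-1)·12.5/17 = 0.757353
θ = twist·z/height = -214°·12.5/17 = -157.3529° = -2.746327 rad
cos θ = -0.922894, sin θ = -0.385053 (intermediates below are computed at full precision and shown rounded to 5 d.p.)
v1: (-4,-5) → rotate → (1.76631,6.15469) → ×s → (1.33772,4.66127) → (1.34,4.66)
v2: (3.5,-0.5) → rotate → (-3.42266,-0.88624) → ×s → (-2.59216,-0.67120) → (-2.59,-0.67)
v3: (5,5) → rotate → (-2.68920,-6.53974) → ×s → (-2.03668,-4.95289) → (-2.04,-4.95)
v4: (4.5,4.5) → rotate → (-2.42028,-5.88576) → ×s → (-1.83301,-4.45760) → (-1.83,-4.46)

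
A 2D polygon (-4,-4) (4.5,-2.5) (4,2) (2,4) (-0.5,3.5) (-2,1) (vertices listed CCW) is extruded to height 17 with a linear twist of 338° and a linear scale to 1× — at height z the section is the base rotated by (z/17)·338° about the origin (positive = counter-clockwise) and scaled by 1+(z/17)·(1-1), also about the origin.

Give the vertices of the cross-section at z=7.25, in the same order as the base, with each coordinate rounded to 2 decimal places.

t = z/height = 7.25/17 = 0.426471
s = 1 + (scale-1)·z/height = 1 + (1-1)·7.25/17 = 1.000000
θ = twist·z/height = 338°·7.25/17 = 144.1471° = 2.515841 rad
cos θ = -0.810523, sin θ = 0.585707 (intermediates below are computed at full precision and shown rounded to 5 d.p.)
v1: (-4,-4) → rotate → (5.58492,0.89926) → ×s → (5.58492,0.89926) → (5.58,0.90)
v2: (4.5,-2.5) → rotate → (-2.18309,4.66199) → ×s → (-2.18309,4.66199) → (-2.18,4.66)
v3: (4,2) → rotate → (-4.41351,0.72178) → ×s → (-4.41351,0.72178) → (-4.41,0.72)
v4: (2,4) → rotate → (-3.96387,-2.07068) → ×s → (-3.96387,-2.07068) → (-3.96,-2.07)
v5: (-0.5,3.5) → rotate → (-1.64471,-3.12968) → ×s → (-1.64471,-3.12968) → (-1.64,-3.13)
v6: (-2,1) → rotate → (1.03534,-1.98194) → ×s → (1.03534,-1.98194) → (1.04,-1.98)

Cross-section at z=7.25: (5.58,0.90) (-2.18,4.66) (-4.41,0.72) (-3.96,-2.07) (-1.64,-3.13) (1.04,-1.98)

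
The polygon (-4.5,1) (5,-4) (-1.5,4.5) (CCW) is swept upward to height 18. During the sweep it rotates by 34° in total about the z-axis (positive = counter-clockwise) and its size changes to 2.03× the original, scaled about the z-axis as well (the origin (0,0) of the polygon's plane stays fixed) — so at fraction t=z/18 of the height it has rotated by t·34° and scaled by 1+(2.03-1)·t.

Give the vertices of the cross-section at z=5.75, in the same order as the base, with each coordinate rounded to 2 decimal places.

t = z/height = 5.75/18 = 0.319444
s = 1 + (scale-1)·z/height = 1 + (2.03-1)·5.75/18 = 1.329028
θ = twist·z/height = 34°·5.75/18 = 10.8611° = 0.189562 rad
cos θ = 0.982087, sin θ = 0.188429 (intermediates below are computed at full precision and shown rounded to 5 d.p.)
v1: (-4.5,1) → rotate → (-4.60782,0.13416) → ×s → (-6.12392,0.17830) → (-6.12,0.18)
v2: (5,-4) → rotate → (5.66415,-2.98620) → ×s → (7.52781,-3.96875) → (7.53,-3.97)
v3: (-1.5,4.5) → rotate → (-2.32106,4.13675) → ×s → (-3.08475,5.49785) → (-3.08,5.50)

Cross-section at z=5.75: (-6.12,0.18) (7.53,-3.97) (-3.08,5.50)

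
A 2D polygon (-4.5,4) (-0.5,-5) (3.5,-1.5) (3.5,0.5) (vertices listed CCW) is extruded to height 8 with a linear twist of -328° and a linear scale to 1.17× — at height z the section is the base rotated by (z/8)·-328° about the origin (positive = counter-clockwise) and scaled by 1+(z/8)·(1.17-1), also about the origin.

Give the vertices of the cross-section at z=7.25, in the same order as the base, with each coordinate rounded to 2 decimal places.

t = z/height = 7.25/8 = 0.90625
s = 1 + (scale-1)·z/height = 1 + (1.17-1)·7.25/8 = 1.154063
θ = twist·z/height = -328°·7.25/8 = -297.2500° = -5.187991 rad
cos θ = 0.457874, sin θ = 0.889017 (intermediates below are computed at full precision and shown rounded to 5 d.p.)
v1: (-4.5,4) → rotate → (-5.61650,-2.16908) → ×s → (-6.48179,-2.50326) → (-6.48,-2.50)
v2: (-0.5,-5) → rotate → (4.21615,-2.73388) → ×s → (4.86570,-3.15507) → (4.87,-3.16)
v3: (3.5,-1.5) → rotate → (2.93608,2.42475) → ×s → (3.38842,2.79831) → (3.39,2.80)
v4: (3.5,0.5) → rotate → (1.15805,3.34050) → ×s → (1.33646,3.85514) → (1.34,3.86)

Cross-section at z=7.25: (-6.48,-2.50) (4.87,-3.16) (3.39,2.80) (1.34,3.86)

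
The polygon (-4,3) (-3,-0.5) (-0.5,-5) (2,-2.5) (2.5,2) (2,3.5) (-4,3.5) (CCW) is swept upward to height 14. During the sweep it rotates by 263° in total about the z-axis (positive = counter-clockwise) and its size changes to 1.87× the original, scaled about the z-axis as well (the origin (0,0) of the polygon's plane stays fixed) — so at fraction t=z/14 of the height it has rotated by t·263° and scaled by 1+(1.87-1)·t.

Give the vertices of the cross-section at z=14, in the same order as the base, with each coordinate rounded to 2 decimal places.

t = z/height = 14/14 = 1
s = 1 + (scale-1)·z/height = 1 + (1.87-1)·14/14 = 1.870000
θ = twist·z/height = 263°·14/14 = 263.0000° = 4.590216 rad
cos θ = -0.121869, sin θ = -0.992546 (intermediates below are computed at full precision and shown rounded to 5 d.p.)
v1: (-4,3) → rotate → (3.46512,3.60458) → ×s → (6.47977,6.74056) → (6.48,6.74)
v2: (-3,-0.5) → rotate → (-0.13067,3.03857) → ×s → (-0.24434,5.68213) → (-0.24,5.68)
v3: (-0.5,-5) → rotate → (-4.90180,1.10562) → ×s → (-9.16636,2.06751) → (-9.17,2.07)
v4: (2,-2.5) → rotate → (-2.72510,-1.68042) → ×s → (-5.09594,-3.14238) → (-5.10,-3.14)
v5: (2.5,2) → rotate → (1.68042,-2.72510) → ×s → (3.14238,-5.09594) → (3.14,-5.10)
v6: (2,3.5) → rotate → (3.23017,-2.41164) → ×s → (6.04042,-4.50976) → (6.04,-4.51)
v7: (-4,3.5) → rotate → (3.96139,3.54364) → ×s → (7.40780,6.62661) → (7.41,6.63)

Cross-section at z=14: (6.48,6.74) (-0.24,5.68) (-9.17,2.07) (-5.10,-3.14) (3.14,-5.10) (6.04,-4.51) (7.41,6.63)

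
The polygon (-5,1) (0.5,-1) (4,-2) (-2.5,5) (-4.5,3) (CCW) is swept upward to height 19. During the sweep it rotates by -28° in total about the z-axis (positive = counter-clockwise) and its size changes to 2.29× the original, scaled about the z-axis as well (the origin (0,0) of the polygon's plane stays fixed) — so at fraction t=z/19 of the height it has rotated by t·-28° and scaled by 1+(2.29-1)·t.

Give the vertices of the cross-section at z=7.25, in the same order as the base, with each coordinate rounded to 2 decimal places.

t = z/height = 7.25/19 = 0.381579
s = 1 + (scale-1)·z/height = 1 + (2.29-1)·7.25/19 = 1.492237
θ = twist·z/height = -28°·7.25/19 = -10.6842° = -0.186475 rad
cos θ = 0.982664, sin θ = -0.185396 (intermediates below are computed at full precision and shown rounded to 5 d.p.)
v1: (-5,1) → rotate → (-4.72792,1.90964) → ×s → (-7.05518,2.84964) → (-7.06,2.85)
v2: (0.5,-1) → rotate → (0.30594,-1.07536) → ×s → (0.45653,-1.60469) → (0.46,-1.60)
v3: (4,-2) → rotate → (3.55986,-2.70691) → ×s → (5.31216,-4.03935) → (5.31,-4.04)
v4: (-2.5,5) → rotate → (-1.52968,5.37681) → ×s → (-2.28265,8.02347) → (-2.28,8.02)
v5: (-4.5,3) → rotate → (-3.86580,3.78227) → ×s → (-5.76869,5.64405) → (-5.77,5.64)

Cross-section at z=7.25: (-7.06,2.85) (0.46,-1.60) (5.31,-4.04) (-2.28,8.02) (-5.77,5.64)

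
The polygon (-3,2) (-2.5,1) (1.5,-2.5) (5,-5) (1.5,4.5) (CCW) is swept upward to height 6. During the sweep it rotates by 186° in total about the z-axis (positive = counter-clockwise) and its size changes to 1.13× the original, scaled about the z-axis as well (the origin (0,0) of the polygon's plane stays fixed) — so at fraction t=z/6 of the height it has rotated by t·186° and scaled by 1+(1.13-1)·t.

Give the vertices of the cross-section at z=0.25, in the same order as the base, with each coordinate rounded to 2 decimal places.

t = z/height = 0.25/6 = 0.0416667
s = 1 + (scale-1)·z/height = 1 + (1.13-1)·0.25/6 = 1.005417
θ = twist·z/height = 186°·0.25/6 = 7.7500° = 0.135263 rad
cos θ = 0.990866, sin θ = 0.134851 (intermediates below are computed at full precision and shown rounded to 5 d.p.)
v1: (-3,2) → rotate → (-3.24230,1.57718) → ×s → (-3.25986,1.58572) → (-3.26,1.59)
v2: (-2.5,1) → rotate → (-2.61202,0.65374) → ×s → (-2.62616,0.65728) → (-2.63,0.66)
v3: (1.5,-2.5) → rotate → (1.82343,-2.27489) → ×s → (1.83330,-2.28721) → (1.83,-2.29)
v4: (5,-5) → rotate → (5.62858,-4.28007) → ×s → (5.65907,-4.30326) → (5.66,-4.30)
v5: (1.5,4.5) → rotate → (0.87947,4.66117) → ×s → (0.88423,4.68642) → (0.88,4.69)

Cross-section at z=0.25: (-3.26,1.59) (-2.63,0.66) (1.83,-2.29) (5.66,-4.30) (0.88,4.69)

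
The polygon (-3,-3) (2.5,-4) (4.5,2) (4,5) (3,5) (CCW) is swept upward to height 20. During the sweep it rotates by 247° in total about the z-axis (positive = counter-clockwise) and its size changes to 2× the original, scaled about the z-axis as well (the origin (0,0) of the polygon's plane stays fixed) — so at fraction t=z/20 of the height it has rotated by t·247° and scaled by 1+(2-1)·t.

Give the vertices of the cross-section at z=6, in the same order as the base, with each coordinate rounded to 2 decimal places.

t = z/height = 6/20 = 0.3
s = 1 + (scale-1)·z/height = 1 + (2-1)·6/20 = 1.300000
θ = twist·z/height = 247°·6/20 = 74.1000° = 1.293289 rad
cos θ = 0.273959, sin θ = 0.961741 (intermediates below are computed at full precision and shown rounded to 5 d.p.)
v1: (-3,-3) → rotate → (2.06335,-3.70710) → ×s → (2.68235,-4.81923) → (2.68,-4.82)
v2: (2.5,-4) → rotate → (4.53186,1.30852) → ×s → (5.89142,1.70107) → (5.89,1.70)
v3: (4.5,2) → rotate → (-0.69067,4.87575) → ×s → (-0.89787,6.33848) → (-0.90,6.34)
v4: (4,5) → rotate → (-3.71287,5.21676) → ×s → (-4.82673,6.78179) → (-4.83,6.78)
v5: (3,5) → rotate → (-3.98683,4.25502) → ×s → (-5.18288,5.53153) → (-5.18,5.53)

Cross-section at z=6: (2.68,-4.82) (5.89,1.70) (-0.90,6.34) (-4.83,6.78) (-5.18,5.53)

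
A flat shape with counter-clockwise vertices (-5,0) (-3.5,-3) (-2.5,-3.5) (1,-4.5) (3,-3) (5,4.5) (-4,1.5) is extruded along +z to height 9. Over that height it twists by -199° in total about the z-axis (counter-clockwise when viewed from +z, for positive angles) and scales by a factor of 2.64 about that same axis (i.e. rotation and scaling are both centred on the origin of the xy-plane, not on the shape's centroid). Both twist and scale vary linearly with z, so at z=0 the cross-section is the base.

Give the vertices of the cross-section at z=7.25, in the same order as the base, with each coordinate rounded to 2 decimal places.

Cross-section at z=7.25: (10.93,3.91) (5.30,9.29) (2.73,9.60) (-5.71,9.05) (-8.90,4.21) (-7.41,-13.75) (9.91,-0.15)

t = z/height = 7.25/9 = 0.805556
s = 1 + (scale-1)·z/height = 1 + (2.64-1)·7.25/9 = 2.321111
θ = twist·z/height = -199°·7.25/9 = -160.3056° = -2.797860 rad
cos θ = -0.941503, sin θ = -0.337004 (intermediates below are computed at full precision and shown rounded to 5 d.p.)
v1: (-5,0) → rotate → (4.70752,1.68502) → ×s → (10.92667,3.91112) → (10.93,3.91)
v2: (-3.5,-3) → rotate → (2.28425,4.00402) → ×s → (5.30200,9.29378) → (5.30,9.29)
v3: (-2.5,-3.5) → rotate → (1.17424,4.13777) → ×s → (2.72555,9.60423) → (2.73,9.60)
v4: (1,-4.5) → rotate → (-2.45802,3.89976) → ×s → (-5.70534,9.05178) → (-5.71,9.05)
v5: (3,-3) → rotate → (-3.83552,1.81350) → ×s → (-8.90267,4.20933) → (-8.90,4.21)
v6: (5,4.5) → rotate → (-3.19100,-5.92178) → ×s → (-7.40666,-13.74512) → (-7.41,-13.75)
v7: (-4,1.5) → rotate → (4.27152,-0.06424) → ×s → (9.91467,-0.14911) → (9.91,-0.15)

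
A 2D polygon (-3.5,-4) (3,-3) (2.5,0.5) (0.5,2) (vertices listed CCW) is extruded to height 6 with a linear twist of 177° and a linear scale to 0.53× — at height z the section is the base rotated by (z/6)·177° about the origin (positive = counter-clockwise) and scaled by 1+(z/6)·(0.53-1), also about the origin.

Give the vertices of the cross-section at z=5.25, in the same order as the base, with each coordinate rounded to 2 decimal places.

Cross-section at z=5.25: (2.87,1.26) (-0.85,2.35) (-1.46,0.36) (-0.77,-0.94)

t = z/height = 5.25/6 = 0.875
s = 1 + (scale-1)·z/height = 1 + (0.53-1)·5.25/6 = 0.588750
θ = twist·z/height = 177°·5.25/6 = 154.8750° = 2.703079 rad
cos θ = -0.905384, sin θ = 0.424595 (intermediates below are computed at full precision and shown rounded to 5 d.p.)
v1: (-3.5,-4) → rotate → (4.86722,2.13545) → ×s → (2.86558,1.25725) → (2.87,1.26)
v2: (3,-3) → rotate → (-1.44237,3.98993) → ×s → (-0.84919,2.34907) → (-0.85,2.35)
v3: (2.5,0.5) → rotate → (-2.47576,0.60879) → ×s → (-1.45760,0.35843) → (-1.46,0.36)
v4: (0.5,2) → rotate → (-1.30188,-1.59847) → ×s → (-0.76648,-0.94110) → (-0.77,-0.94)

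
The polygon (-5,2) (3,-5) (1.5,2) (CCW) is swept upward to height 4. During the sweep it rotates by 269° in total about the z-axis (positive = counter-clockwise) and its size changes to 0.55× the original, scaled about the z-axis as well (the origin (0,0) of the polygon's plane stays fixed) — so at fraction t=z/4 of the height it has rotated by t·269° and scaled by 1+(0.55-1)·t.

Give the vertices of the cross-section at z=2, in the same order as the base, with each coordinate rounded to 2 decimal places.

Cross-section at z=2: (1.61,-3.85) (1.13,4.37) (-1.92,-0.26)

t = z/height = 2/4 = 0.5
s = 1 + (scale-1)·z/height = 1 + (0.55-1)·2/4 = 0.775000
θ = twist·z/height = 269°·2/4 = 134.5000° = 2.347468 rad
cos θ = -0.700909, sin θ = 0.713250 (intermediates below are computed at full precision and shown rounded to 5 d.p.)
v1: (-5,2) → rotate → (2.07805,-4.96807) → ×s → (1.61049,-3.85025) → (1.61,-3.85)
v2: (3,-5) → rotate → (1.46352,5.64430) → ×s → (1.13423,4.37433) → (1.13,4.37)
v3: (1.5,2) → rotate → (-2.47786,-0.33194) → ×s → (-1.92035,-0.25726) → (-1.92,-0.26)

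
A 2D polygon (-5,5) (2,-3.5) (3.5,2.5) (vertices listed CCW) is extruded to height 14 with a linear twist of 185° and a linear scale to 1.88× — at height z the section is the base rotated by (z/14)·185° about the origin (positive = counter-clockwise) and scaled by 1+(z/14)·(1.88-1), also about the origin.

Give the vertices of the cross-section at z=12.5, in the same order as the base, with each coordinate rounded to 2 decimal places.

t = z/height = 12.5/14 = 0.892857
s = 1 + (scale-1)·z/height = 1 + (1.88-1)·12.5/14 = 1.785714
θ = twist·z/height = 185°·12.5/14 = 165.1786° = 2.882910 rad
cos θ = -0.966728, sin θ = 0.255807 (intermediates below are computed at full precision and shown rounded to 5 d.p.)
v1: (-5,5) → rotate → (3.55460,-6.11268) → ×s → (6.34750,-10.91549) → (6.35,-10.92)
v2: (2,-3.5) → rotate → (-1.03813,3.89516) → ×s → (-1.85380,6.95565) → (-1.85,6.96)
v3: (3.5,2.5) → rotate → (-4.02307,-1.52149) → ×s → (-7.18405,-2.71695) → (-7.18,-2.72)

Cross-section at z=12.5: (6.35,-10.92) (-1.85,6.96) (-7.18,-2.72)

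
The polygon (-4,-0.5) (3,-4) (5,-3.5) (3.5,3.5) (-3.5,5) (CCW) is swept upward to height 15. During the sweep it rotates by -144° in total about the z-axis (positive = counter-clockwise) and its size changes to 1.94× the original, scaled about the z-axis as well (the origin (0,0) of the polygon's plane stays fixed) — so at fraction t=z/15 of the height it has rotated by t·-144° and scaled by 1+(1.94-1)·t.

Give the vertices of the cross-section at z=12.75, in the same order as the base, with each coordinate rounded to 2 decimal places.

t = z/height = 12.75/15 = 0.85
s = 1 + (scale-1)·z/height = 1 + (1.94-1)·12.75/15 = 1.799000
θ = twist·z/height = -144°·12.75/15 = -122.4000° = -2.136283 rad
cos θ = -0.535827, sin θ = -0.844328 (intermediates below are computed at full precision and shown rounded to 5 d.p.)
v1: (-4,-0.5) → rotate → (1.72114,3.64523) → ×s → (3.09634,6.55776) → (3.10,6.56)
v2: (3,-4) → rotate → (-4.98479,-0.38968) → ×s → (-8.96764,-0.70103) → (-8.97,-0.70)
v3: (5,-3.5) → rotate → (-5.63428,-2.34625) → ×s → (-10.13607,-4.22090) → (-10.14,-4.22)
v4: (3.5,3.5) → rotate → (1.07975,-4.83054) → ×s → (1.94248,-8.69014) → (1.94,-8.69)
v5: (-3.5,5) → rotate → (6.09703,0.27601) → ×s → (10.96856,0.49655) → (10.97,0.50)

Cross-section at z=12.75: (3.10,6.56) (-8.97,-0.70) (-10.14,-4.22) (1.94,-8.69) (10.97,0.50)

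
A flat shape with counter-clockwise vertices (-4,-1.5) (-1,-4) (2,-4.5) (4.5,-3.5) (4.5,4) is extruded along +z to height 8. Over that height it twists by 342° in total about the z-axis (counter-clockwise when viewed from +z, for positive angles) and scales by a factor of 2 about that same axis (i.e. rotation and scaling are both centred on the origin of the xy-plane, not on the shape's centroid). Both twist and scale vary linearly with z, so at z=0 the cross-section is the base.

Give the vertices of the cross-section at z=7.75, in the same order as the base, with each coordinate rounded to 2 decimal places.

Cross-section at z=7.75: (-8.33,1.19) (-5.51,-5.96) (-0.80,-9.66) (4.46,-10.30) (11.55,2.66)

t = z/height = 7.75/8 = 0.96875
s = 1 + (scale-1)·z/height = 1 + (2-1)·7.75/8 = 1.968750
θ = twist·z/height = 342°·7.75/8 = 331.3125° = 5.782494 rad
cos θ = 0.877251, sin θ = -0.480032 (intermediates below are computed at full precision and shown rounded to 5 d.p.)
v1: (-4,-1.5) → rotate → (-4.22905,0.60425) → ×s → (-8.32595,1.18962) → (-8.33,1.19)
v2: (-1,-4) → rotate → (-2.79738,-3.02897) → ×s → (-5.50734,-5.96329) → (-5.51,-5.96)
v3: (2,-4.5) → rotate → (-0.40564,-4.90769) → ×s → (-0.79861,-9.66202) → (-0.80,-9.66)
v4: (4.5,-3.5) → rotate → (2.26752,-5.23052) → ×s → (4.46417,-10.29759) → (4.46,-10.30)
v5: (4.5,4) → rotate → (5.86776,1.34886) → ×s → (11.55215,2.65557) → (11.55,2.66)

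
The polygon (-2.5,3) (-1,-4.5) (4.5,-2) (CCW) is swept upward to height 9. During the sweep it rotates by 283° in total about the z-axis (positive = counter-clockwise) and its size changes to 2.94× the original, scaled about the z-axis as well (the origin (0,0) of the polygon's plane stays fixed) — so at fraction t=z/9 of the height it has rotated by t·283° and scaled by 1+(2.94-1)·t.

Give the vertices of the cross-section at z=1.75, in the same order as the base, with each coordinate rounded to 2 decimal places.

t = z/height = 1.75/9 = 0.194444
s = 1 + (scale-1)·z/height = 1 + (2.94-1)·1.75/9 = 1.377222
θ = twist·z/height = 283°·1.75/9 = 55.0278° = 0.960416 rad
cos θ = 0.573179, sin θ = 0.819430 (intermediates below are computed at full precision and shown rounded to 5 d.p.)
v1: (-2.5,3) → rotate → (-3.89124,-0.32904) → ×s → (-5.35910,-0.45316) → (-5.36,-0.45)
v2: (-1,-4.5) → rotate → (3.11426,-3.39874) → ×s → (4.28902,-4.68082) → (4.29,-4.68)
v3: (4.5,-2) → rotate → (4.21817,2.54108) → ×s → (5.80935,3.49963) → (5.81,3.50)

Cross-section at z=1.75: (-5.36,-0.45) (4.29,-4.68) (5.81,3.50)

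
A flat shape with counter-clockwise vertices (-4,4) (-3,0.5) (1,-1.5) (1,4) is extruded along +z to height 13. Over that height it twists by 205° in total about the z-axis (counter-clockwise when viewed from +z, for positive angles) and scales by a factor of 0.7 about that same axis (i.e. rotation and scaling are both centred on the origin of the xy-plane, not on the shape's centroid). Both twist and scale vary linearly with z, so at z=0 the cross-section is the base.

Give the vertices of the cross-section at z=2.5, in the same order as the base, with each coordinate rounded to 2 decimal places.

t = z/height = 2.5/13 = 0.192308
s = 1 + (scale-1)·z/height = 1 + (0.7-1)·2.5/13 = 0.942308
θ = twist·z/height = 205°·2.5/13 = 39.4231° = 0.688062 rad
cos θ = 0.772478, sin θ = 0.635042 (intermediates below are computed at full precision and shown rounded to 5 d.p.)
v1: (-4,4) → rotate → (-5.63008,0.54974) → ×s → (-5.30527,0.51803) → (-5.31,0.52)
v2: (-3,0.5) → rotate → (-2.63495,-1.51889) → ×s → (-2.48294,-1.43126) → (-2.48,-1.43)
v3: (1,-1.5) → rotate → (1.72504,-0.52368) → ×s → (1.62552,-0.49346) → (1.63,-0.49)
v4: (1,4) → rotate → (-1.76769,3.72495) → ×s → (-1.66571,3.51005) → (-1.67,3.51)

Cross-section at z=2.5: (-5.31,0.52) (-2.48,-1.43) (1.63,-0.49) (-1.67,3.51)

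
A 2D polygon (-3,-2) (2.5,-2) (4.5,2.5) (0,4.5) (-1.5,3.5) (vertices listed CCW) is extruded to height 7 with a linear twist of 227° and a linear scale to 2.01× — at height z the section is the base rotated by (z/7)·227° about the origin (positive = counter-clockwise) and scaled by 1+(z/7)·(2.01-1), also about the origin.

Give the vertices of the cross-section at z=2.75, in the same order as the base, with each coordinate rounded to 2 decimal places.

t = z/height = 2.75/7 = 0.392857
s = 1 + (scale-1)·z/height = 1 + (2.01-1)·2.75/7 = 1.396786
θ = twist·z/height = 227°·2.75/7 = 89.1786° = 1.556460 rad
cos θ = 0.014336, sin θ = 0.999897 (intermediates below are computed at full precision and shown rounded to 5 d.p.)
v1: (-3,-2) → rotate → (1.95679,-3.02836) → ×s → (2.73321,-4.22998) → (2.73,-4.23)
v2: (2.5,-2) → rotate → (2.03563,2.47107) → ×s → (2.84335,3.45156) → (2.84,3.45)
v3: (4.5,2.5) → rotate → (-2.43523,4.53538) → ×s → (-3.40150,6.33495) → (-3.40,6.33)
v4: (0,4.5) → rotate → (-4.49954,0.06451) → ×s → (-6.28489,0.09011) → (-6.28,0.09)
v5: (-1.5,3.5) → rotate → (-3.52114,-1.44967) → ×s → (-4.91828,-2.02488) → (-4.92,-2.02)

Cross-section at z=2.75: (2.73,-4.23) (2.84,3.45) (-3.40,6.33) (-6.28,0.09) (-4.92,-2.02)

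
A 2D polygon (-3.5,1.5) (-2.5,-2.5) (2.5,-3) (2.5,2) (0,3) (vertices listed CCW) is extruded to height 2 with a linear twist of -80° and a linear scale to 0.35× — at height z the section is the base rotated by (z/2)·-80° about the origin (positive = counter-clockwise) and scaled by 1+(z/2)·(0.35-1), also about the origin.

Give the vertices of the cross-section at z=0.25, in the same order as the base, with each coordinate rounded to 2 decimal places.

Cross-section at z=0.25: (-2.93,1.92) (-2.66,-1.86) (1.78,-3.11) (2.58,1.41) (0.48,2.71)

t = z/height = 0.25/2 = 0.125
s = 1 + (scale-1)·z/height = 1 + (0.35-1)·0.25/2 = 0.918750
θ = twist·z/height = -80°·0.25/2 = -10.0000° = -0.174533 rad
cos θ = 0.984808, sin θ = -0.173648 (intermediates below are computed at full precision and shown rounded to 5 d.p.)
v1: (-3.5,1.5) → rotate → (-3.18635,2.08498) → ×s → (-2.92746,1.91558) → (-2.93,1.92)
v2: (-2.5,-2.5) → rotate → (-2.89614,-2.02790) → ×s → (-2.66083,-1.86313) → (-2.66,-1.86)
v3: (2.5,-3) → rotate → (1.94107,-3.38854) → ×s → (1.78336,-3.11322) → (1.78,-3.11)
v4: (2.5,2) → rotate → (2.80932,1.53550) → ×s → (2.58106,1.41074) → (2.58,1.41)
v5: (0,3) → rotate → (0.52094,2.95442) → ×s → (0.47862,2.71438) → (0.48,2.71)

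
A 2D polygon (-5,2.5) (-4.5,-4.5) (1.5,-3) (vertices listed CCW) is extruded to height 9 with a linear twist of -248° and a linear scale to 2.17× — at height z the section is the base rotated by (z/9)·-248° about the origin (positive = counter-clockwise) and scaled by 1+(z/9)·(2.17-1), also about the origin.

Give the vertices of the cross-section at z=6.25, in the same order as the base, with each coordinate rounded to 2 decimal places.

Cross-section at z=6.25: (9.59,-3.26) (6.98,9.19) (-3.43,5.02)

t = z/height = 6.25/9 = 0.694444
s = 1 + (scale-1)·z/height = 1 + (2.17-1)·6.25/9 = 1.812500
θ = twist·z/height = -248°·6.25/9 = -172.2222° = -3.005845 rad
cos θ = -0.990800, sin θ = -0.135331 (intermediates below are computed at full precision and shown rounded to 5 d.p.)
v1: (-5,2.5) → rotate → (5.29233,-1.80034) → ×s → (9.59235,-3.26312) → (9.59,-3.26)
v2: (-4.5,-4.5) → rotate → (3.84961,5.06759) → ×s → (6.97742,9.18501) → (6.98,9.19)
v3: (1.5,-3) → rotate → (-1.89219,2.76940) → ×s → (-3.42960,5.01955) → (-3.43,5.02)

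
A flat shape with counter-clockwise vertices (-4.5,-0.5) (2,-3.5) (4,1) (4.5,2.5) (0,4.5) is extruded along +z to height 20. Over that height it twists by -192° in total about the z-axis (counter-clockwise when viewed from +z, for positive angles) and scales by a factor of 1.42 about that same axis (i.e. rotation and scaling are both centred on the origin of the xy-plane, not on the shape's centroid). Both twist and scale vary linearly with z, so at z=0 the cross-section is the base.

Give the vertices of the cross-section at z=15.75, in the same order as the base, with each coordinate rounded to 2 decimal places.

t = z/height = 15.75/20 = 0.7875
s = 1 + (scale-1)·z/height = 1 + (1.42-1)·15.75/20 = 1.330750
θ = twist·z/height = -192°·15.75/20 = -151.2000° = -2.638938 rad
cos θ = -0.876307, sin θ = -0.481754 (intermediates below are computed at full precision and shown rounded to 5 d.p.)
v1: (-4.5,-0.5) → rotate → (3.70250,2.60604) → ×s → (4.92711,3.46799) → (4.93,3.47)
v2: (2,-3.5) → rotate → (-3.43875,2.10357) → ×s → (-4.57612,2.79932) → (-4.58,2.80)
v3: (4,1) → rotate → (-3.02347,-2.80332) → ×s → (-4.02349,-3.73052) → (-4.02,-3.73)
v4: (4.5,2.5) → rotate → (-2.73900,-4.35866) → ×s → (-3.64492,-5.80028) → (-3.64,-5.80)
v5: (0,4.5) → rotate → (2.16789,-3.94338) → ×s → (2.88492,-5.24765) → (2.88,-5.25)

Cross-section at z=15.75: (4.93,3.47) (-4.58,2.80) (-4.02,-3.73) (-3.64,-5.80) (2.88,-5.25)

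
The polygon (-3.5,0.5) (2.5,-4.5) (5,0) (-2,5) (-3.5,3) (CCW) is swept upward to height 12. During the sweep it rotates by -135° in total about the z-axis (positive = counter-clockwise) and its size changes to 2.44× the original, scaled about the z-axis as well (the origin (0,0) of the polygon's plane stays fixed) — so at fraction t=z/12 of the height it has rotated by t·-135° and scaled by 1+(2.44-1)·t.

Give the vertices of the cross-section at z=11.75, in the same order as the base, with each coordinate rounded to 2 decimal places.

t = z/height = 11.75/12 = 0.979167
s = 1 + (scale-1)·z/height = 1 + (2.44-1)·11.75/12 = 2.410000
θ = twist·z/height = -135°·11.75/12 = -132.1875° = -2.307107 rad
cos θ = -0.671559, sin θ = -0.740951 (intermediates below are computed at full precision and shown rounded to 5 d.p.)
v1: (-3.5,0.5) → rotate → (2.72093,2.25755) → ×s → (6.55745,5.44069) → (6.56,5.44)
v2: (2.5,-4.5) → rotate → (-5.01318,1.16964) → ×s → (-12.08176,2.81883) → (-12.08,2.82)
v3: (5,0) → rotate → (-3.35779,-3.70476) → ×s → (-8.09229,-8.92846) → (-8.09,-8.93)
v4: (-2,5) → rotate → (5.04787,-1.87589) → ×s → (12.16538,-4.52090) → (12.17,-4.52)
v5: (-3.5,3) → rotate → (4.57331,0.57865) → ×s → (11.02168,1.39455) → (11.02,1.39)

Cross-section at z=11.75: (6.56,5.44) (-12.08,2.82) (-8.09,-8.93) (12.17,-4.52) (11.02,1.39)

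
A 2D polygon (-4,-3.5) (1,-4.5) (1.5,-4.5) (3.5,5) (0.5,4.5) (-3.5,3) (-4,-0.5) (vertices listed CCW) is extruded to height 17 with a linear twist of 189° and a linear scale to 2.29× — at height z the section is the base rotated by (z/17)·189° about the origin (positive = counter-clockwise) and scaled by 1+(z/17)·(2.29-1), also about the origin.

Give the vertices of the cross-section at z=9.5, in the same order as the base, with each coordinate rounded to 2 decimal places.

Cross-section at z=9.5: (7.65,-5.01) (6.99,3.74) (6.76,4.57) (-9.91,3.48) (-7.69,-1.26) (-3.35,-7.19) (2.68,-6.40)

t = z/height = 9.5/17 = 0.558824
s = 1 + (scale-1)·z/height = 1 + (2.29-1)·9.5/17 = 1.720882
θ = twist·z/height = 189°·9.5/17 = 105.6176° = 1.843376 rad
cos θ = -0.269216, sin θ = 0.963080 (intermediates below are computed at full precision and shown rounded to 5 d.p.)
v1: (-4,-3.5) → rotate → (4.44764,-2.91006) → ×s → (7.65387,-5.00787) → (7.65,-5.01)
v2: (1,-4.5) → rotate → (4.06464,2.17455) → ×s → (6.99477,3.74215) → (6.99,3.74)
v3: (1.5,-4.5) → rotate → (3.93003,2.65609) → ×s → (6.76313,4.57082) → (6.76,4.57)
v4: (3.5,5) → rotate → (-5.75766,2.02470) → ×s → (-9.90825,3.48426) → (-9.91,3.48)
v5: (0.5,4.5) → rotate → (-4.46847,-0.72993) → ×s → (-7.68971,-1.25613) → (-7.69,-1.26)
v6: (-3.5,3) → rotate → (-1.94698,-4.17843) → ×s → (-3.35053,-7.19058) → (-3.35,-7.19)
v7: (-4,-0.5) → rotate → (1.55841,-3.71771) → ×s → (2.68183,-6.39774) → (2.68,-6.40)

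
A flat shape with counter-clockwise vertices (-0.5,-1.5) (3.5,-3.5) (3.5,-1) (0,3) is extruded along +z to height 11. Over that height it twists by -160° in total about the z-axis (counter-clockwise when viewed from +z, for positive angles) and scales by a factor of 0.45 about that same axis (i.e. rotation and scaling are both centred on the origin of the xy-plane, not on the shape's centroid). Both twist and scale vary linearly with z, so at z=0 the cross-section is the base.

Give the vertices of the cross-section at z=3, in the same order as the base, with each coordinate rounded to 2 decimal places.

t = z/height = 3/11 = 0.272727
s = 1 + (scale-1)·z/height = 1 + (0.45-1)·3/11 = 0.850000
θ = twist·z/height = -160°·3/11 = -43.6364° = -0.761598 rad
cos θ = 0.723734, sin θ = -0.690079 (intermediates below are computed at full precision and shown rounded to 5 d.p.)
v1: (-0.5,-1.5) → rotate → (-1.39699,-0.74056) → ×s → (-1.18744,-0.62948) → (-1.19,-0.63)
v2: (3.5,-3.5) → rotate → (0.11779,-4.94835) → ×s → (0.10012,-4.20609) → (0.10,-4.21)
v3: (3.5,-1) → rotate → (1.84299,-3.13901) → ×s → (1.56654,-2.66816) → (1.57,-2.67)
v4: (0,3) → rotate → (2.07024,2.17120) → ×s → (1.75970,1.84552) → (1.76,1.85)

Cross-section at z=3: (-1.19,-0.63) (0.10,-4.21) (1.57,-2.67) (1.76,1.85)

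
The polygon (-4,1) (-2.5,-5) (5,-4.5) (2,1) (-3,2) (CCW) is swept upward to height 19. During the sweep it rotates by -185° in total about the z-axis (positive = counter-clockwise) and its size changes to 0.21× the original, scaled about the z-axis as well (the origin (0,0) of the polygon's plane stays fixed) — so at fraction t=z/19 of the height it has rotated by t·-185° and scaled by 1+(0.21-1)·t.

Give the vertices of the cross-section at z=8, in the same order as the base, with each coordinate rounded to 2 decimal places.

Cross-section at z=8: (0.09,2.75) (-3.61,0.93) (-2.24,-3.89) (0.93,-1.17) (0.89,2.24)

t = z/height = 8/19 = 0.421053
s = 1 + (scale-1)·z/height = 1 + (0.21-1)·8/19 = 0.667368
θ = twist·z/height = -185°·8/19 = -77.8947° = -1.359520 rad
cos θ = 0.209708, sin θ = -0.977764 (intermediates below are computed at full precision and shown rounded to 5 d.p.)
v1: (-4,1) → rotate → (0.13893,4.12076) → ×s → (0.09272,2.75007) → (0.09,2.75)
v2: (-2.5,-5) → rotate → (-5.41309,1.39587) → ×s → (-3.61253,0.93156) → (-3.61,0.93)
v3: (5,-4.5) → rotate → (-3.35140,-5.83251) → ×s → (-2.23662,-3.89243) → (-2.24,-3.89)
v4: (2,1) → rotate → (1.39718,-1.74582) → ×s → (0.93243,-1.16510) → (0.93,-1.17)
v5: (-3,2) → rotate → (1.32640,3.35271) → ×s → (0.88520,2.23749) → (0.89,2.24)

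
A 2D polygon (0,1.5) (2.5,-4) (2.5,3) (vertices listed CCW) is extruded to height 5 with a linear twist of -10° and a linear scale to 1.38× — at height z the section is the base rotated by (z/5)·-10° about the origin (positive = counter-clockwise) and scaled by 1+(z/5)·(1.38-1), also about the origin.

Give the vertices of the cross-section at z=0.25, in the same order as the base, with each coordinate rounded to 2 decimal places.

t = z/height = 0.25/5 = 0.05
s = 1 + (scale-1)·z/height = 1 + (1.38-1)·0.25/5 = 1.019000
θ = twist·z/height = -10°·0.25/5 = -0.5000° = -0.008727 rad
cos θ = 0.999962, sin θ = -0.008727 (intermediates below are computed at full precision and shown rounded to 5 d.p.)
v1: (0,1.5) → rotate → (0.01309,1.49994) → ×s → (0.01334,1.52844) → (0.01,1.53)
v2: (2.5,-4) → rotate → (2.46500,-4.02166) → ×s → (2.51183,-4.09808) → (2.51,-4.10)
v3: (2.5,3) → rotate → (2.52608,2.97807) → ×s → (2.57408,3.03465) → (2.57,3.03)

Cross-section at z=0.25: (0.01,1.53) (2.51,-4.10) (2.57,3.03)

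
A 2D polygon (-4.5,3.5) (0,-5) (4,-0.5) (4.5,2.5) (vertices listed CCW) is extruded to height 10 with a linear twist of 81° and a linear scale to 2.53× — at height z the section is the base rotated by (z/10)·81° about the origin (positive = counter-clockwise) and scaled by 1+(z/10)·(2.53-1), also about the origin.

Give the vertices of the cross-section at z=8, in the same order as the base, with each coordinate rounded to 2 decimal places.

t = z/height = 8/10 = 0.8
s = 1 + (scale-1)·z/height = 1 + (2.53-1)·8/10 = 2.224000
θ = twist·z/height = 81°·8/10 = 64.8000° = 1.130973 rad
cos θ = 0.425779, sin θ = 0.904827 (intermediates below are computed at full precision and shown rounded to 5 d.p.)
v1: (-4.5,3.5) → rotate → (-5.08290,-2.58149) → ×s → (-11.30437,-5.74124) → (-11.30,-5.74)
v2: (0,-5) → rotate → (4.52414,-2.12890) → ×s → (10.06168,-4.73467) → (10.06,-4.73)
v3: (4,-0.5) → rotate → (2.15553,3.40642) → ×s → (4.79390,7.57587) → (4.79,7.58)
v4: (4.5,2.5) → rotate → (-0.34606,5.13617) → ×s → (-0.76964,11.42284) → (-0.77,11.42)

Cross-section at z=8: (-11.30,-5.74) (10.06,-4.73) (4.79,7.58) (-0.77,11.42)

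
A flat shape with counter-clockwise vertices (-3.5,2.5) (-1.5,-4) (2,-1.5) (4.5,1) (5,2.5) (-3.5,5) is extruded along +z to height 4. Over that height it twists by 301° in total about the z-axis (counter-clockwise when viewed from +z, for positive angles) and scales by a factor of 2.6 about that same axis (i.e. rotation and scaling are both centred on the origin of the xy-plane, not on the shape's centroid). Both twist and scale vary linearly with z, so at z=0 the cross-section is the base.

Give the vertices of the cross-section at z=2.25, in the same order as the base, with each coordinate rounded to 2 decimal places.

t = z/height = 2.25/4 = 0.5625
s = 1 + (scale-1)·z/height = 1 + (2.6-1)·2.25/4 = 1.900000
θ = twist·z/height = 301°·2.25/4 = 169.3125° = 2.955061 rad
cos θ = -0.982653, sin θ = 0.185452 (intermediates below are computed at full precision and shown rounded to 5 d.p.)
v1: (-3.5,2.5) → rotate → (2.97566,-3.10572) → ×s → (5.65375,-5.90086) → (5.65,-5.90)
v2: (-1.5,-4) → rotate → (2.21579,3.65243) → ×s → (4.21000,6.93963) → (4.21,6.94)
v3: (2,-1.5) → rotate → (-1.68713,1.84488) → ×s → (-3.20554,3.50528) → (-3.21,3.51)
v4: (4.5,1) → rotate → (-4.60739,-0.14812) → ×s → (-8.75404,-0.28142) → (-8.75,-0.28)
v5: (5,2.5) → rotate → (-5.37690,-1.52937) → ×s → (-10.21610,-2.90581) → (-10.22,-2.91)
v6: (-3.5,5) → rotate → (2.51203,-5.56235) → ×s → (4.77285,-10.56846) → (4.77,-10.57)

Cross-section at z=2.25: (5.65,-5.90) (4.21,6.94) (-3.21,3.51) (-8.75,-0.28) (-10.22,-2.91) (4.77,-10.57)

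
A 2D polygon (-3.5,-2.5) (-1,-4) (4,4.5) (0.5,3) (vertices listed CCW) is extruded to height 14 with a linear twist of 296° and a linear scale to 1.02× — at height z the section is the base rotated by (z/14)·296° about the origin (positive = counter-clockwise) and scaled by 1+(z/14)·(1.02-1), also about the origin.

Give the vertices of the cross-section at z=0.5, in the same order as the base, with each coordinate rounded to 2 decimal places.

t = z/height = 0.5/14 = 0.0357143
s = 1 + (scale-1)·z/height = 1 + (1.02-1)·0.5/14 = 1.000714
θ = twist·z/height = 296°·0.5/14 = 10.5714° = 0.184506 rad
cos θ = 0.983027, sin θ = 0.183461 (intermediates below are computed at full precision and shown rounded to 5 d.p.)
v1: (-3.5,-2.5) → rotate → (-2.98194,-3.09968) → ×s → (-2.98407,-3.10190) → (-2.98,-3.10)
v2: (-1,-4) → rotate → (-0.24918,-4.11557) → ×s → (-0.24936,-4.11851) → (-0.25,-4.12)
v3: (4,4.5) → rotate → (3.10653,5.15747) → ×s → (3.10875,5.16115) → (3.11,5.16)
v4: (0.5,3) → rotate → (-0.05887,3.04081) → ×s → (-0.05891,3.04298) → (-0.06,3.04)

Cross-section at z=0.5: (-2.98,-3.10) (-0.25,-4.12) (3.11,5.16) (-0.06,3.04)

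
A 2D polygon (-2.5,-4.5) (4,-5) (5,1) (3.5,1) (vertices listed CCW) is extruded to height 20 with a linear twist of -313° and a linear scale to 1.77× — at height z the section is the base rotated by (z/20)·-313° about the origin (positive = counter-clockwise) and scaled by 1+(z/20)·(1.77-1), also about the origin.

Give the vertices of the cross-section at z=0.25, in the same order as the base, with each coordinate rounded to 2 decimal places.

Cross-section at z=0.25: (-2.83,-4.36) (3.68,-5.31) (5.11,0.66) (3.59,0.77)

t = z/height = 0.25/20 = 0.0125
s = 1 + (scale-1)·z/height = 1 + (1.77-1)·0.25/20 = 1.009625
θ = twist·z/height = -313°·0.25/20 = -3.9125° = -0.068286 rad
cos θ = 0.997669, sin θ = -0.068233 (intermediates below are computed at full precision and shown rounded to 5 d.p.)
v1: (-2.5,-4.5) → rotate → (-2.80122,-4.31893) → ×s → (-2.82818,-4.36050) → (-2.83,-4.36)
v2: (4,-5) → rotate → (3.64951,-5.26128) → ×s → (3.68464,-5.31192) → (3.68,-5.31)
v3: (5,1) → rotate → (5.05658,0.65650) → ×s → (5.10525,0.66282) → (5.11,0.66)
v4: (3.5,1) → rotate → (3.56008,0.75885) → ×s → (3.59434,0.76616) → (3.59,0.77)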